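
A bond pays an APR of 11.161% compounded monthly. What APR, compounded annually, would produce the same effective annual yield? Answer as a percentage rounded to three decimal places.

11.750%

EAR = (1 + 0.11161/12)^12 − 1 = 0.117500.
Compounded annually, the equivalent nominal rate is the EAR itself: 11.750%.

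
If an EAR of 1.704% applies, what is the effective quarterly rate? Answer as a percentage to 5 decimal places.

0.42330%

The per-quarter rate i satisfies (1 + i)^4 = 1 + 0.01704.
i = 1.01704^(1/4) − 1 = 0.0042330 = 0.42330%.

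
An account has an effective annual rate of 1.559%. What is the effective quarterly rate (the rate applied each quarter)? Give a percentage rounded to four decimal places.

The per-quarter rate i satisfies (1 + i)^4 = 1 + 0.01559.
i = 1.01559^(1/4) − 1 = 0.0038749 = 0.3875%.

0.3875%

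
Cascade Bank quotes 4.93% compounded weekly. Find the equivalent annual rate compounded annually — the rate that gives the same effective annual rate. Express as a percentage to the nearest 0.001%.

5.051%

EAR = (1 + 0.0493/52)^52 − 1 = 0.050511.
Compounded annually, the equivalent nominal rate is the EAR itself: 5.051%.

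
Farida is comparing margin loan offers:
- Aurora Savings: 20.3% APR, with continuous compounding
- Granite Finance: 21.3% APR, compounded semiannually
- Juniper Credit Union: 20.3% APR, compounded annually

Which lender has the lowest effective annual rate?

Aurora Savings: e^0.203 − 1 = 22.507%
Granite Finance: (1 + 0.213/2)^2 − 1 = 22.434%
Juniper Credit Union: compounded annually, EAR = 20.300%
The lowest effective annual rate is Juniper Credit Union at 20.300%.

Juniper Credit Union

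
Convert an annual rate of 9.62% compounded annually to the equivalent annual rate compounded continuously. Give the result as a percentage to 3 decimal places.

Compounded annually, EAR = nominal = 0.096200.
Equivalent continuous rate: r = ln(1 + 0.096200) = 0.091850 = 9.185%.

9.185%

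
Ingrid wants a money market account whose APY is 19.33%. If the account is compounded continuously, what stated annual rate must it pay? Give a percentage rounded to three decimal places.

17.672%

Continuous: nominal r satisfies e^r − 1 = 0.1933.
r = ln(1 + 0.1933) = ln(1.1933) = 0.176723 = 17.672%.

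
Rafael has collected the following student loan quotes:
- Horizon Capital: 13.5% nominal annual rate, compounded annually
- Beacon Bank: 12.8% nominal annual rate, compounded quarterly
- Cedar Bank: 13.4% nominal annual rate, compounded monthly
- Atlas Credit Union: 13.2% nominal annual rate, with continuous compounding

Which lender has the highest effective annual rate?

Horizon Capital: compounded annually, EAR = 13.500%
Beacon Bank: (1 + 0.128/4)^4 − 1 = 13.428%
Cedar Bank: (1 + 0.134/12)^12 − 1 = 14.254%
Atlas Credit Union: e^0.132 − 1 = 14.111%
The highest effective annual rate is Cedar Bank at 14.254%.

Cedar Bank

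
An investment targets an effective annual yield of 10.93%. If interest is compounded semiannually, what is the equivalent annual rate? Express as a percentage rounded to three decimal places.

10.647%

(1 + r/2)^2 − 1 = 0.1093, so 1 + r/2 = 1.1093^(1/2).
r/2 = 0.053233, so r = 0.106466 = 10.647%.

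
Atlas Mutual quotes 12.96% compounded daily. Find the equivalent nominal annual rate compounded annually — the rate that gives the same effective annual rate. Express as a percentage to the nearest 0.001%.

EAR = (1 + 0.1296/365)^365 − 1 = 0.138347.
Compounded annually, the equivalent nominal rate is the EAR itself: 13.835%.

13.835%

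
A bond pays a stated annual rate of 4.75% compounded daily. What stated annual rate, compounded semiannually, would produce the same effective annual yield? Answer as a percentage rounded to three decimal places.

4.807%

EAR = (1 + 0.0475/365)^365 − 1 = 0.048643.
Solve (1 + r/2)^2 = 1.048643: r/2 = 1.048643^(1/2) − 1 = 0.024033, so r = 0.048065 = 4.807%.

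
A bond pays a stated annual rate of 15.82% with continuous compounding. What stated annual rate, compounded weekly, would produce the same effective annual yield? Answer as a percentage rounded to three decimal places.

15.844%

EAR under continuous compounding: e^0.1582 − 1 = 0.171400.
Solve (1 + r/52)^52 = 1.171400: r/52 = 1.171400^(1/52) − 1 = 0.003047, so r = 0.158441 = 15.844%.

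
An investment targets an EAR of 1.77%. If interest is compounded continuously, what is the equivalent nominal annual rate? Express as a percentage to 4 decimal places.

1.7545%

Continuous: nominal r satisfies e^r − 1 = 0.0177.
r = ln(1 + 0.0177) = ln(1.0177) = 0.017545 = 1.7545%.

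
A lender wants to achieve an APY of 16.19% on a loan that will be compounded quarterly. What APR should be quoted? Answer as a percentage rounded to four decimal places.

(1 + r/4)^4 − 1 = 0.1619, so 1 + r/4 = 1.1619^(1/4).
r/4 = 0.038227, so r = 0.152907 = 15.2907%.

15.2907%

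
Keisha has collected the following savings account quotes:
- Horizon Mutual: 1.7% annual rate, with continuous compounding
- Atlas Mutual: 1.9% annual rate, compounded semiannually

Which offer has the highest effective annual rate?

Atlas Mutual

Horizon Mutual: e^0.017 − 1 = 1.715%
Atlas Mutual: (1 + 0.019/2)^2 − 1 = 1.909%
The highest effective annual rate is Atlas Mutual at 1.909%.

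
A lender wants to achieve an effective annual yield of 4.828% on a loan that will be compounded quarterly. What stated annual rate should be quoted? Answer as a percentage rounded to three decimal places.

4.743%

(1 + r/4)^4 − 1 = 0.04828, so 1 + r/4 = 1.04828^(1/4).
r/4 = 0.011857, so r = 0.047430 = 4.743%.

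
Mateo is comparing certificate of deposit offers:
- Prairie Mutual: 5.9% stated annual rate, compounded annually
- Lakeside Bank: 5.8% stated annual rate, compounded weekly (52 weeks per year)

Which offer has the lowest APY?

Prairie Mutual: compounded annually, EAR = 5.900%
Lakeside Bank: (1 + 0.058/52)^52 − 1 = 5.968%
The lowest effective annual rate is Prairie Mutual at 5.900%.

Prairie Mutual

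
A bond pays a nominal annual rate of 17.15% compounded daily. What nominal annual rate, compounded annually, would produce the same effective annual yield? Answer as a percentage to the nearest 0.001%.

18.704%

EAR = (1 + 0.1715/365)^365 − 1 = 0.187036.
Compounded annually, the equivalent nominal rate is the EAR itself: 18.704%.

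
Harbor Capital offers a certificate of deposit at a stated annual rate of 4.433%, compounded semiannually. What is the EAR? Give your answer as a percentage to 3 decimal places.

EAR = (1 + 0.04433/2)^2 − 1.
= (1 + 0.022165)^2 − 1 = 1.044821 − 1 = 4.482%.

4.482%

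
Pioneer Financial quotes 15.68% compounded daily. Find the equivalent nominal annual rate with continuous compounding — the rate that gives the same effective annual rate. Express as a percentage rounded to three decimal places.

EAR = (1 + 0.1568/365)^365 − 1 = 0.169722.
Equivalent continuous rate: r = ln(1 + 0.169722) = 0.156766 = 15.677%.

15.677%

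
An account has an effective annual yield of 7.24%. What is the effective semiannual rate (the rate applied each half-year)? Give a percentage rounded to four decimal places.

The per-half-year rate i satisfies (1 + i)^2 = 1 + 0.0724.
i = 1.0724^(1/2) − 1 = 0.0355675 = 3.5567%.

3.5567%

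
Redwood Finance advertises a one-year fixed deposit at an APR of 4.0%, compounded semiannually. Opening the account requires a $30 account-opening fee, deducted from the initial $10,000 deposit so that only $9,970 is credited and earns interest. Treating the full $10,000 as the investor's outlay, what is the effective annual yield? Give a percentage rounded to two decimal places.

3.73%

Value after one year: 9,970 × (1 + 0.040/2)^2 = 9,970 × 1.040400 = $10,372.79.
Effective yield on the $10,000 outlay: 10,372.79 / 10,000 − 1 = 0.037279 = 3.73%.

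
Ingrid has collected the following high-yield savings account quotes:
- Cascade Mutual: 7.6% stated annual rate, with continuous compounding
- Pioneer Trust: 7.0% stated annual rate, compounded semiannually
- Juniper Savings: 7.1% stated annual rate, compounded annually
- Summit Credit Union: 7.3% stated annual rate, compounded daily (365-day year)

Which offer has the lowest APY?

Cascade Mutual: e^0.076 − 1 = 7.896%
Pioneer Trust: (1 + 0.070/2)^2 − 1 = 7.122%
Juniper Savings: compounded annually, EAR = 7.100%
Summit Credit Union: (1 + 0.073/365)^365 − 1 = 7.572%
The lowest effective annual rate is Juniper Savings at 7.100%.

Juniper Savings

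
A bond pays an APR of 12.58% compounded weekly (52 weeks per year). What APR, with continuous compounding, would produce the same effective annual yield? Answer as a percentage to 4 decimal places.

12.5648%

EAR = (1 + 0.1258/52)^52 − 1 = 0.133883.
Equivalent continuous rate: r = ln(1 + 0.133883) = 0.125648 = 12.5648%.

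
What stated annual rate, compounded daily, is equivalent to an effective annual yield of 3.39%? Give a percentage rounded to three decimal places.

3.334%

(1 + r/365)^365 − 1 = 0.0339, so 1 + r/365 = 1.0339^(1/365).
r/365 = 0.000091, so r = 0.033340 = 3.334%.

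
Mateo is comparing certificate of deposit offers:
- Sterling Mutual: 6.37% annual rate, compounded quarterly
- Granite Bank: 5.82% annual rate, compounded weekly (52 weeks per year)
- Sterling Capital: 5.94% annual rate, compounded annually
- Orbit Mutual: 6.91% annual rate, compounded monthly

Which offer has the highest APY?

Orbit Mutual

Sterling Mutual: (1 + 0.0637/4)^4 − 1 = 6.524%
Granite Bank: (1 + 0.0582/52)^52 − 1 = 5.989%
Sterling Capital: compounded annually, EAR = 5.940%
Orbit Mutual: (1 + 0.0691/12)^12 − 1 = 7.133%
The highest effective annual rate is Orbit Mutual at 7.133%.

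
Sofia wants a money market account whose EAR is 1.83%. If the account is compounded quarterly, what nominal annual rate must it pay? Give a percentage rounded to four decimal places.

(1 + r/4)^4 − 1 = 0.0183, so 1 + r/4 = 1.0183^(1/4).
r/4 = 0.004544, so r = 0.018176 = 1.8176%.

1.8176%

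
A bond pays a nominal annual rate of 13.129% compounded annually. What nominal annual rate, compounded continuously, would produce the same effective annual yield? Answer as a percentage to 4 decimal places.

Compounded annually, EAR = nominal = 0.131290.
Equivalent continuous rate: r = ln(1 + 0.131290) = 0.123359 = 12.3359%.

12.3359%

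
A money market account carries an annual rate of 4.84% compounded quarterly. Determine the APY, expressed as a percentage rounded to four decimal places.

EAR = (1 + 0.0484/4)^4 − 1.
= (1 + 0.012100)^4 − 1 = 1.049286 − 1 = 4.9286%.

4.9286%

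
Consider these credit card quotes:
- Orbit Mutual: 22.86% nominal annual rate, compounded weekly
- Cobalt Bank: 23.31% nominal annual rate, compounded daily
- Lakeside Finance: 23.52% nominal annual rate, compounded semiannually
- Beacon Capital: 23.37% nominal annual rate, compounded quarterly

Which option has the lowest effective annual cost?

Lakeside Finance

Orbit Mutual: (1 + 0.2286/52)^52 − 1 = 25.621%
Cobalt Bank: (1 + 0.2331/365)^365 − 1 = 26.241%
Lakeside Finance: (1 + 0.2352/2)^2 − 1 = 24.903%
Beacon Capital: (1 + 0.2337/4)^4 − 1 = 25.499%
The lowest effective annual rate is Lakeside Finance at 24.903%.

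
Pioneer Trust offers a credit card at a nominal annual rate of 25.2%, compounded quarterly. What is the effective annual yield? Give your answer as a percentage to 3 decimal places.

27.683%

EAR = (1 + 0.252/4)^4 − 1.
= 1.276830 − 1 = 27.683%.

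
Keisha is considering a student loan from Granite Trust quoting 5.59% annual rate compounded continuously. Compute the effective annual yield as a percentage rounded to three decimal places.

With continuous compounding, EAR = e^0.0559 − 1.
e^0.0559 = 1.057492, so EAR = 0.057492 = 5.749%.

5.749%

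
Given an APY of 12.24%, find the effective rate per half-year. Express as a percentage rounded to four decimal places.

The per-half-year rate i satisfies (1 + i)^2 = 1 + 0.1224.
i = 1.1224^(1/2) − 1 = 0.0594338 = 5.9434%.

5.9434%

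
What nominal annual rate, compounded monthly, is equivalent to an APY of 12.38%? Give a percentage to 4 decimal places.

11.7285%

(1 + r/12)^12 − 1 = 0.1238, so 1 + r/12 = 1.1238^(1/12).
r/12 = 0.009774, so r = 0.117285 = 11.7285%.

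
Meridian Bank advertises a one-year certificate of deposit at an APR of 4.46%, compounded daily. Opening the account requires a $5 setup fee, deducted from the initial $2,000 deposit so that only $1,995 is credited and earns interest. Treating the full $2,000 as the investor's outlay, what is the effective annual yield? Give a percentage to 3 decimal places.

Value after one year: 1,995 × (1 + 0.0446/365)^365 = 1,995 × 1.045607 = $2,085.99.
Effective yield on the $2,000 outlay: 2,085.99 / 2,000 − 1 = 0.042993 = 4.299%.

4.299%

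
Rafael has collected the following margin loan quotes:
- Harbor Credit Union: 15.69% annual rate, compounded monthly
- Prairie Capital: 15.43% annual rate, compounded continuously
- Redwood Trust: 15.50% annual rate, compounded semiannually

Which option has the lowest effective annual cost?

Harbor Credit Union: (1 + 0.1569/12)^12 − 1 = 16.869%
Prairie Capital: e^0.1543 − 1 = 16.684%
Redwood Trust: (1 + 0.1550/2)^2 − 1 = 16.101%
The lowest effective annual rate is Redwood Trust at 16.101%.

Redwood Trust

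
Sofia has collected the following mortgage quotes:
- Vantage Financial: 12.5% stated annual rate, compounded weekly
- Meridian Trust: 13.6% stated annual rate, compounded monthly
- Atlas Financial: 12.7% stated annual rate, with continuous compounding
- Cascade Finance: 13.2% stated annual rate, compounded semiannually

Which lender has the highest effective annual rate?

Vantage Financial: (1 + 0.125/52)^52 − 1 = 13.298%
Meridian Trust: (1 + 0.136/12)^12 − 1 = 14.481%
Atlas Financial: e^0.127 − 1 = 13.542%
Cascade Finance: (1 + 0.132/2)^2 − 1 = 13.636%
The highest effective annual rate is Meridian Trust at 14.481%.

Meridian Trust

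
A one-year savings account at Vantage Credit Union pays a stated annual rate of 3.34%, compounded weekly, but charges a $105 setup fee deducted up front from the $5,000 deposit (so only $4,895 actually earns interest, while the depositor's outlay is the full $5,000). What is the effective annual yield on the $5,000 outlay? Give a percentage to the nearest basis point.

1.22%

Value after one year: 4,895 × (1 + 0.0334/52)^52 = 4,895 × 1.033953 = $5,061.20.
Effective yield on the $5,000 outlay: 5,061.20 / 5,000 − 1 = 0.012240 = 1.22%.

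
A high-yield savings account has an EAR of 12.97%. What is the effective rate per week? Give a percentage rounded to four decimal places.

The per-week rate i satisfies (1 + i)^52 = 1 + 0.1297.
i = 1.1297^(1/52) − 1 = 0.0023480 = 0.2348%.

0.2348%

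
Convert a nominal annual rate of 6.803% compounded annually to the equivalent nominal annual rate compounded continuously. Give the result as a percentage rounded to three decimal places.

6.582%

Compounded annually, EAR = nominal = 0.068030.
Equivalent continuous rate: r = ln(1 + 0.068030) = 0.065816 = 6.582%.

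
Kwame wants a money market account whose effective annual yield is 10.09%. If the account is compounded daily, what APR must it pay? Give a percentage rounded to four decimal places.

9.6141%

(1 + r/365)^365 − 1 = 0.1009, so 1 + r/365 = 1.1009^(1/365).
r/365 = 0.000263, so r = 0.096141 = 9.6141%.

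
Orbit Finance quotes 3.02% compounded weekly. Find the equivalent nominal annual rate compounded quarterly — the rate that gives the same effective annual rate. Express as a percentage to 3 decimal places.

3.031%

EAR = (1 + 0.0302/52)^52 − 1 = 0.030652.
Solve (1 + r/4)^4 = 1.030652: r/4 = 1.030652^(1/4) − 1 = 0.007576, so r = 0.030305 = 3.031%.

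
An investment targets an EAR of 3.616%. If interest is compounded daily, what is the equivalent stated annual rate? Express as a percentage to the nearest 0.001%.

3.552%

(1 + r/365)^365 − 1 = 0.03616, so 1 + r/365 = 1.03616^(1/365).
r/365 = 0.000097, so r = 0.035523 = 3.552%.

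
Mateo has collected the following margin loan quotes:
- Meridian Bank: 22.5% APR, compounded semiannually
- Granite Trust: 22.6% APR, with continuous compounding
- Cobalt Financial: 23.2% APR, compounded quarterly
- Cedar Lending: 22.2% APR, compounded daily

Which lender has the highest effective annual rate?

Meridian Bank: (1 + 0.225/2)^2 − 1 = 23.766%
Granite Trust: e^0.226 − 1 = 25.358%
Cobalt Financial: (1 + 0.232/4)^4 − 1 = 25.298%
Cedar Lending: (1 + 0.222/365)^365 − 1 = 24.849%
The highest effective annual rate is Granite Trust at 25.358%.

Granite Trust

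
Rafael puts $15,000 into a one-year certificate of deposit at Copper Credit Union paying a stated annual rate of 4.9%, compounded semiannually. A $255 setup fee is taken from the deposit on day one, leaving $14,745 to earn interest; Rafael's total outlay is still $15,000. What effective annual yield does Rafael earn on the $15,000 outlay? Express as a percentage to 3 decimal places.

Value after one year: 14,745 × (1 + 0.049/2)^2 = 14,745 × 1.049600 = $15,476.36.
Effective yield on the $15,000 outlay: 15,476.36 / 15,000 − 1 = 0.031757 = 3.176%.

3.176%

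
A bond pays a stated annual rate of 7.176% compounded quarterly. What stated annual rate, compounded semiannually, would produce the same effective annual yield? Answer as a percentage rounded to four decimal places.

EAR = (1 + 0.07176/4)^4 − 1 = 0.073714.
Solve (1 + r/2)^2 = 1.073714: r/2 = 1.073714^(1/2) − 1 = 0.036202, so r = 0.072404 = 7.2404%.

7.2404%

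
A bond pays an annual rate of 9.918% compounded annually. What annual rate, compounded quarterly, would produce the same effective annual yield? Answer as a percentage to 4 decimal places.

9.5691%

Compounded annually, EAR = nominal = 0.099180.
Solve (1 + r/4)^4 = 1.099180: r/4 = 1.099180^(1/4) − 1 = 0.023923, so r = 0.095691 = 9.5691%.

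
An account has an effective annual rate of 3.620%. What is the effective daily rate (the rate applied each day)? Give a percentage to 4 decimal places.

The per-day rate i satisfies (1 + i)^365 = 1 + 0.03620.
i = 1.03620^(1/365) − 1 = 0.0000974 = 0.0097%.

0.0097%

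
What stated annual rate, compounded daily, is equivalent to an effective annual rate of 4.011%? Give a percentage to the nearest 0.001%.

3.933%

(1 + r/365)^365 − 1 = 0.04011, so 1 + r/365 = 1.04011^(1/365).
r/365 = 0.000108, so r = 0.039329 = 3.933%.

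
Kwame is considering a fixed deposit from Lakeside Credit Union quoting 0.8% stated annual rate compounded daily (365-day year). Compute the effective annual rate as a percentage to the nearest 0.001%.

0.803%

EAR = (1 + 0.008/365)^365 − 1.
= 1.008032 − 1 = 0.803%.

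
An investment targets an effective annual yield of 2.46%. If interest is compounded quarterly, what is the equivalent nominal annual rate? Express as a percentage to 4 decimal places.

(1 + r/4)^4 − 1 = 0.0246, so 1 + r/4 = 1.0246^(1/4).
r/4 = 0.006094, so r = 0.024376 = 2.4376%.

2.4376%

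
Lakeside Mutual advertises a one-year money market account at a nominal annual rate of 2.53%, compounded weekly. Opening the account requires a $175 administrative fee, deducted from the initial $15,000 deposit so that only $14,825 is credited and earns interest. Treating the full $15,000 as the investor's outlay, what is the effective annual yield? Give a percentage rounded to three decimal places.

1.365%

Value after one year: 14,825 × (1 + 0.0253/52)^52 = 14,825 × 1.025616 = $15,204.76.
Effective yield on the $15,000 outlay: 15,204.76 / 15,000 − 1 = 0.013651 = 1.365%.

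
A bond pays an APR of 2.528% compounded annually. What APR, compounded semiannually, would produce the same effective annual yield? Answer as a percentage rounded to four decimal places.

Compounded annually, EAR = nominal = 0.025280.
Solve (1 + r/2)^2 = 1.025280: r/2 = 1.025280^(1/2) − 1 = 0.012561, so r = 0.025122 = 2.5122%.

2.5122%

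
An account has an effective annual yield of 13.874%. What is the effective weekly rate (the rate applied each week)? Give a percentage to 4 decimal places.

0.2502%

The per-week rate i satisfies (1 + i)^52 = 1 + 0.13874.
i = 1.13874^(1/52) − 1 = 0.0025016 = 0.2502%.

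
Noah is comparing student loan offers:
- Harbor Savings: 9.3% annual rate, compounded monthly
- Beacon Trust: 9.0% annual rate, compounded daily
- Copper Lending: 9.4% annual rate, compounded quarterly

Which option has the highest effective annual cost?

Copper Lending

Harbor Savings: (1 + 0.093/12)^12 − 1 = 9.707%
Beacon Trust: (1 + 0.090/365)^365 − 1 = 9.416%
Copper Lending: (1 + 0.094/4)^4 − 1 = 9.737%
The highest effective annual rate is Copper Lending at 9.737%.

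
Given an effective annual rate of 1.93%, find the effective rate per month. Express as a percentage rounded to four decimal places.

The per-month rate i satisfies (1 + i)^12 = 1 + 0.0193.
i = 1.0193^(1/12) − 1 = 0.0015943 = 0.1594%.

0.1594%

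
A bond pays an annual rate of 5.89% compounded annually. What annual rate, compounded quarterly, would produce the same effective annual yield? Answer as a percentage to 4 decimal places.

5.7642%

Compounded annually, EAR = nominal = 0.058900.
Solve (1 + r/4)^4 = 1.058900: r/4 = 1.058900^(1/4) − 1 = 0.014411, so r = 0.057642 = 5.7642%.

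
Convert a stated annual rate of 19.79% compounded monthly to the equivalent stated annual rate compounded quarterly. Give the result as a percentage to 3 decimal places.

20.118%

EAR = (1 + 0.1979/12)^12 − 1 = 0.216875.
Solve (1 + r/4)^4 = 1.216875: r/4 = 1.216875^(1/4) − 1 = 0.050295, so r = 0.201182 = 20.118%.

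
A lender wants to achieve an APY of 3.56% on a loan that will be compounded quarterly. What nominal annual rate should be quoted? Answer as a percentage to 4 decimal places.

3.5134%

(1 + r/4)^4 − 1 = 0.0356, so 1 + r/4 = 1.0356^(1/4).
r/4 = 0.008784, so r = 0.035134 = 3.5134%.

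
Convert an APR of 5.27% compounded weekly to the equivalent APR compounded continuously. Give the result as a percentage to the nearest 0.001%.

5.267%

EAR = (1 + 0.0527/52)^52 − 1 = 0.054085.
Equivalent continuous rate: r = ln(1 + 0.054085) = 0.052673 = 5.267%.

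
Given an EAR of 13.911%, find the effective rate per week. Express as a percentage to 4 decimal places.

The per-week rate i satisfies (1 + i)^52 = 1 + 0.13911.
i = 1.13911^(1/52) − 1 = 0.0025079 = 0.2508%.

0.2508%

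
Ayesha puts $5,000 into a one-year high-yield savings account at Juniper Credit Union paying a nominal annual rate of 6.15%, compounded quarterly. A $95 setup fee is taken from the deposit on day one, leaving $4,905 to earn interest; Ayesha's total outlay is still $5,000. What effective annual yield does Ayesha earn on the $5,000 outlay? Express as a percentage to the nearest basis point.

Value after one year: 4,905 × (1 + 0.0615/4)^4 = 4,905 × 1.062933 = $5,213.69.
Effective yield on the $5,000 outlay: 5,213.69 / 5,000 − 1 = 0.042737 = 4.27%.

4.27%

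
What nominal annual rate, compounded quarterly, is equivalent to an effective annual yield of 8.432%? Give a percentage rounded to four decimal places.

(1 + r/4)^4 − 1 = 0.08432, so 1 + r/4 = 1.08432^(1/4).
r/4 = 0.020444, so r = 0.081778 = 8.1778%.

8.1778%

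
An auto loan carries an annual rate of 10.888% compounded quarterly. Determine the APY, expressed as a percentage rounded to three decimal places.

EAR = (1 + 0.10888/4)^4 − 1.
= (1 + 0.027220)^4 − 1 = 1.113407 − 1 = 11.341%.

11.341%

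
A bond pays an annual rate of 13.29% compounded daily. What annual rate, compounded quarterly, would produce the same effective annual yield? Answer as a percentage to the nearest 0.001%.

EAR = (1 + 0.1329/365)^365 − 1 = 0.142108.
Solve (1 + r/4)^4 = 1.142108: r/4 = 1.142108^(1/4) − 1 = 0.033777, so r = 0.135107 = 13.511%.

13.511%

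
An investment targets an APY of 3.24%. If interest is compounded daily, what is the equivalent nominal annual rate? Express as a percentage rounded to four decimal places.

3.1888%

(1 + r/365)^365 − 1 = 0.0324, so 1 + r/365 = 1.0324^(1/365).
r/365 = 0.000087, so r = 0.031888 = 3.1888%.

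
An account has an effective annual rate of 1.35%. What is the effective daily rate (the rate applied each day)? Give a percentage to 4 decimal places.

The per-day rate i satisfies (1 + i)^365 = 1 + 0.0135.
i = 1.0135^(1/365) − 1 = 0.0000367 = 0.0037%.

0.0037%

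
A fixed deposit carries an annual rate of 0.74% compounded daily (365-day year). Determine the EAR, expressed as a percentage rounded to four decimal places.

0.7427%

EAR = (1 + 0.0074/365)^365 − 1.
= (1 + 0.000020)^365 − 1 = 1.007427 − 1 = 0.7427%.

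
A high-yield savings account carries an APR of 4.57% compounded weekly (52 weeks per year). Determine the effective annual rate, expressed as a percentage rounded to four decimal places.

4.6739%

EAR = (1 + 0.0457/52)^52 − 1.
= (1 + 0.000879)^52 − 1 = 1.046739 − 1 = 4.6739%.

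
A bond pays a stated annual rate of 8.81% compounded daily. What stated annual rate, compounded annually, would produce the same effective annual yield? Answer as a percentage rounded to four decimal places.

EAR = (1 + 0.0881/365)^365 − 1 = 0.092086.
Compounded annually, the equivalent nominal rate is the EAR itself: 9.2086%.

9.2086%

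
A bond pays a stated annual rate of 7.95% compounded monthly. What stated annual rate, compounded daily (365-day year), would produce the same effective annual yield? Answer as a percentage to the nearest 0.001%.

7.925%

EAR = (1 + 0.0795/12)^12 − 1 = 0.082462.
Solve (1 + r/365)^365 = 1.082462: r/365 = 1.082462^(1/365) − 1 = 0.000217, so r = 0.079246 = 7.925%.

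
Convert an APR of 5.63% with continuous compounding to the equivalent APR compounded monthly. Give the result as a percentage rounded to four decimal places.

5.6432%

EAR under continuous compounding: e^0.0563 − 1 = 0.057915.
Solve (1 + r/12)^12 = 1.057915: r/12 = 1.057915^(1/12) − 1 = 0.004703, so r = 0.056432 = 5.6432%.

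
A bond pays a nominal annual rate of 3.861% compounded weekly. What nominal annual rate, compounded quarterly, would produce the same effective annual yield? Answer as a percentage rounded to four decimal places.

EAR = (1 + 0.03861/52)^52 − 1 = 0.039350.
Solve (1 + r/4)^4 = 1.039350: r/4 = 1.039350^(1/4) − 1 = 0.009696, so r = 0.038782 = 3.8782%.

3.8782%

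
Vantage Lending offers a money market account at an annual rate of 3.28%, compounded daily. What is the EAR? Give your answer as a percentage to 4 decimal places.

3.3342%

EAR = (1 + 0.0328/365)^365 − 1.
= (1 + 0.000090)^365 − 1 = 1.033342 − 1 = 3.3342%.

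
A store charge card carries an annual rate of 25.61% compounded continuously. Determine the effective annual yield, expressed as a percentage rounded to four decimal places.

29.1882%

With continuous compounding, EAR = e^0.2561 − 1.
e^0.2561 = 1.291882, so EAR = 0.291882 = 29.1882%.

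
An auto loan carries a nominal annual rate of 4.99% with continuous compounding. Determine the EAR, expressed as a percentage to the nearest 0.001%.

With continuous compounding, EAR = e^0.0499 − 1.
e^0.0499 = 1.051166, so EAR = 0.051166 = 5.117%.

5.117%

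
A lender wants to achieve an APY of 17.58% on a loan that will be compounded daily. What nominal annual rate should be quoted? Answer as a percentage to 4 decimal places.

(1 + r/365)^365 − 1 = 0.1758, so 1 + r/365 = 1.1758^(1/365).
r/365 = 0.000444, so r = 0.161985 = 16.1985%.

16.1985%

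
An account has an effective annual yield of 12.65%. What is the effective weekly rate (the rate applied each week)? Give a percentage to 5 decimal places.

0.22933%

The per-week rate i satisfies (1 + i)^52 = 1 + 0.1265.
i = 1.1265^(1/52) − 1 = 0.0022933 = 0.22933%.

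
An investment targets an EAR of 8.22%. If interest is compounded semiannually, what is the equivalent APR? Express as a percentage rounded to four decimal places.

(1 + r/2)^2 − 1 = 0.0822, so 1 + r/2 = 1.0822^(1/2).
r/2 = 0.040288, so r = 0.080577 = 8.0577%.

8.0577%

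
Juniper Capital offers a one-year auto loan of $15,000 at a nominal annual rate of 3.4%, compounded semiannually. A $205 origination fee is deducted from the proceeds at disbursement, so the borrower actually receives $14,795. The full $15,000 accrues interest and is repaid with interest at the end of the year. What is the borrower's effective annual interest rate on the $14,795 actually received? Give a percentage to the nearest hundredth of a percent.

Amount owed after one year: 15,000 × (1 + 0.034/2)^2 = 15,000 × 1.034289 = $15,514.33.
Effective rate on net proceeds: 15,514.33 / 14,795 − 1 = 0.048620 = 4.86%.

4.86%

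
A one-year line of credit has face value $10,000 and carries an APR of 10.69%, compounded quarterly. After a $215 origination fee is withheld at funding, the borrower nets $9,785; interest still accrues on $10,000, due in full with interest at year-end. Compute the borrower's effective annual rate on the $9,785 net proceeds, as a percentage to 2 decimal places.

Amount owed after one year: 10,000 × (1 + 0.1069/4)^4 = 10,000 × 1.111262 = $11,112.62.
Effective rate on net proceeds: 11,112.62 / 9,785 − 1 = 0.135679 = 13.57%.

13.57%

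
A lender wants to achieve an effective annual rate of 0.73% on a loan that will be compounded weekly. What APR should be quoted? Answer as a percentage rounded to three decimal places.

(1 + r/52)^52 − 1 = 0.0073, so 1 + r/52 = 1.0073^(1/52).
r/52 = 0.000140, so r = 0.007274 = 0.727%.

0.727%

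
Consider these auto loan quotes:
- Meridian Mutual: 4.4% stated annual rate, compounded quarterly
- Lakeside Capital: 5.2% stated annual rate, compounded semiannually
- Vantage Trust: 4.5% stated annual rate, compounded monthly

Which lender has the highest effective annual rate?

Meridian Mutual: (1 + 0.044/4)^4 − 1 = 4.473%
Lakeside Capital: (1 + 0.052/2)^2 − 1 = 5.268%
Vantage Trust: (1 + 0.045/12)^12 − 1 = 4.594%
The highest effective annual rate is Lakeside Capital at 5.268%.

Lakeside Capital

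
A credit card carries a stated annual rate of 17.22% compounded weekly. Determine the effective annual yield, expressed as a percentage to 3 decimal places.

EAR = (1 + 0.1722/52)^52 − 1.
= 1.187577 − 1 = 18.758%.

18.758%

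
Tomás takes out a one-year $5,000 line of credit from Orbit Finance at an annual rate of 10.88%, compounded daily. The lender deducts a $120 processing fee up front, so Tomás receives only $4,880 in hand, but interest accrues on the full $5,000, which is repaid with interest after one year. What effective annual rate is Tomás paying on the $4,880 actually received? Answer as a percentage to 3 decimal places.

Amount owed after one year: 5,000 × (1 + 0.1088/365)^365 = 5,000 × 1.114921 = $5,574.61.
Effective rate on net proceeds: 5,574.61 / 4,880 − 1 = 0.142337 = 14.234%.

14.234%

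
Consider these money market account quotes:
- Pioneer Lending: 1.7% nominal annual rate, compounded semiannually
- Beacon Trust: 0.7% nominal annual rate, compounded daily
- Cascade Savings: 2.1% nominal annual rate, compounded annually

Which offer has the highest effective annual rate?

Pioneer Lending: (1 + 0.017/2)^2 − 1 = 1.707%
Beacon Trust: (1 + 0.007/365)^365 − 1 = 0.702%
Cascade Savings: compounded annually, EAR = 2.100%
The highest effective annual rate is Cascade Savings at 2.100%.

Cascade Savings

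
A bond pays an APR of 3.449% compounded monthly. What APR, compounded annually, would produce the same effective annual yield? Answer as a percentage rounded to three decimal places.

3.504%

EAR = (1 + 0.03449/12)^12 − 1 = 0.035040.
Compounded annually, the equivalent nominal rate is the EAR itself: 3.504%.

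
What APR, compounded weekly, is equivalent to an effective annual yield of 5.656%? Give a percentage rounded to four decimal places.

(1 + r/52)^52 − 1 = 0.05656, so 1 + r/52 = 1.05656^(1/52).
r/52 = 0.001059, so r = 0.055047 = 5.5047%.

5.5047%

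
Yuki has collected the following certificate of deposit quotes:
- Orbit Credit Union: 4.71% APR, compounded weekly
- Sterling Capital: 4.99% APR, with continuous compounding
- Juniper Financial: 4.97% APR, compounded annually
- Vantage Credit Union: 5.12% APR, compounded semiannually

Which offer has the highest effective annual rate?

Vantage Credit Union

Orbit Credit Union: (1 + 0.0471/52)^52 − 1 = 4.820%
Sterling Capital: e^0.0499 − 1 = 5.117%
Juniper Financial: compounded annually, EAR = 4.970%
Vantage Credit Union: (1 + 0.0512/2)^2 − 1 = 5.186%
The highest effective annual rate is Vantage Credit Union at 5.186%.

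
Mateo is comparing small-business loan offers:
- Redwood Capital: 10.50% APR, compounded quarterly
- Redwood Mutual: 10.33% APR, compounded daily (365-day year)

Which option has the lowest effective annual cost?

Redwood Capital: (1 + 0.1050/4)^4 − 1 = 10.921%
Redwood Mutual: (1 + 0.1033/365)^365 − 1 = 10.881%
The lowest effective annual rate is Redwood Mutual at 10.881%.

Redwood Mutual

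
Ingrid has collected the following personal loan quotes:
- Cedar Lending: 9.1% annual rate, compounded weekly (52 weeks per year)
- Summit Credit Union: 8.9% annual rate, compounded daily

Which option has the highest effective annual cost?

Cedar Lending: (1 + 0.091/52)^52 − 1 = 9.518%
Summit Credit Union: (1 + 0.089/365)^365 − 1 = 9.307%
The highest effective annual rate is Cedar Lending at 9.518%.

Cedar Lending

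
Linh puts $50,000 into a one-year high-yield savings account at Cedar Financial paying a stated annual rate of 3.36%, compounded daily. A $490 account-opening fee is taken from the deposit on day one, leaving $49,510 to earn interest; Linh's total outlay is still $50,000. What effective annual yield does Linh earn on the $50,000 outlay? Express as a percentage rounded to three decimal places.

Value after one year: 49,510 × (1 + 0.0336/365)^365 = 49,510 × 1.034169 = $51,201.72.
Effective yield on the $50,000 outlay: 51,201.72 / 50,000 − 1 = 0.024034 = 2.403%.

2.403%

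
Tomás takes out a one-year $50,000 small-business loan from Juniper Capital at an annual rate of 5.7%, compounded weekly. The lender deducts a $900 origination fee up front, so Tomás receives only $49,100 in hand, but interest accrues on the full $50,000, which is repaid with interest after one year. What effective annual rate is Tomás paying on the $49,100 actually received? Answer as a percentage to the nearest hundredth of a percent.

7.80%

Amount owed after one year: 50,000 × (1 + 0.057/52)^52 = 50,000 × 1.058623 = $52,931.14.
Effective rate on net proceeds: 52,931.14 / 49,100 − 1 = 0.078027 = 7.80%.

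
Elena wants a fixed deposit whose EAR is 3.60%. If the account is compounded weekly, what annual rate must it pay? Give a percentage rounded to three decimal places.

3.538%

(1 + r/52)^52 − 1 = 0.0360, so 1 + r/52 = 1.0360^(1/52).
r/52 = 0.000680, so r = 0.035379 = 3.538%.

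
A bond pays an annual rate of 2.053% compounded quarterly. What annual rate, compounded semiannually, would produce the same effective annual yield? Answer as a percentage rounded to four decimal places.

2.0583%

EAR = (1 + 0.02053/4)^4 − 1 = 0.020689.
Solve (1 + r/2)^2 = 1.020689: r/2 = 1.020689^(1/2) − 1 = 0.010291, so r = 0.020583 = 2.0583%.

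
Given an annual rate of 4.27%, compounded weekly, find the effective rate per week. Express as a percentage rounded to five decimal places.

With a nominal annual rate compounded weekly, the periodic rate is the nominal rate divided by 52.
i = 0.0427 / 52 = 0.0008212 = 0.08212%.

0.08212%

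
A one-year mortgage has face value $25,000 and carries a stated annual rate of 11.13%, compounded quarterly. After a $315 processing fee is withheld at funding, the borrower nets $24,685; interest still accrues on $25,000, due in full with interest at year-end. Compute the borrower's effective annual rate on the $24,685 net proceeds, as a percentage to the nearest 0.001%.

Amount owed after one year: 25,000 × (1 + 0.1113/4)^4 = 25,000 × 1.116032 = $27,900.80.
Effective rate on net proceeds: 27,900.80 / 24,685 − 1 = 0.130274 = 13.027%.

13.027%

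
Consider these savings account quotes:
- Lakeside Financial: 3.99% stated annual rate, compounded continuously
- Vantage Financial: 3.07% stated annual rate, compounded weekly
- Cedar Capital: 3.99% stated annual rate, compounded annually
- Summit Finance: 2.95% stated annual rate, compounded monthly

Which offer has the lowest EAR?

Lakeside Financial: e^0.0399 − 1 = 4.071%
Vantage Financial: (1 + 0.0307/52)^52 − 1 = 3.117%
Cedar Capital: compounded annually, EAR = 3.990%
Summit Finance: (1 + 0.0295/12)^12 − 1 = 2.990%
The lowest effective annual rate is Summit Finance at 2.990%.

Summit Finance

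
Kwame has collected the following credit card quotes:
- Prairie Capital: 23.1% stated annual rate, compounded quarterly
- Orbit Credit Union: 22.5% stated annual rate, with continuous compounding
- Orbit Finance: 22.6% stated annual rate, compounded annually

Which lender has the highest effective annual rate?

Orbit Credit Union

Prairie Capital: (1 + 0.231/4)^4 − 1 = 25.179%
Orbit Credit Union: e^0.225 − 1 = 25.232%
Orbit Finance: compounded annually, EAR = 22.600%
The highest effective annual rate is Orbit Credit Union at 25.232%.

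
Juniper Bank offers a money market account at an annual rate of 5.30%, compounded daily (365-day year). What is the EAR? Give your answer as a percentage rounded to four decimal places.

5.4426%

EAR = (1 + 0.0530/365)^365 − 1.
= 1.054426 − 1 = 5.4426%.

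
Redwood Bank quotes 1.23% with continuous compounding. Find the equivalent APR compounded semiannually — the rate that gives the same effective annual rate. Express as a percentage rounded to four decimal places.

1.2338%

EAR under continuous compounding: e^0.0123 − 1 = 0.012376.
Solve (1 + r/2)^2 = 1.012376: r/2 = 1.012376^(1/2) − 1 = 0.006169, so r = 0.012338 = 1.2338%.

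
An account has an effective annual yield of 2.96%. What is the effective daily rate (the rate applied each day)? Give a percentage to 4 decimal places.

The per-day rate i satisfies (1 + i)^365 = 1 + 0.0296.
i = 1.0296^(1/365) − 1 = 0.0000799 = 0.0080%.

0.0080%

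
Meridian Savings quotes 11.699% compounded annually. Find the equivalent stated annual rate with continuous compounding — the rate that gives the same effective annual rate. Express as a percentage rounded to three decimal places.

Compounded annually, EAR = nominal = 0.116990.
Equivalent continuous rate: r = ln(1 + 0.116990) = 0.110638 = 11.064%.

11.064%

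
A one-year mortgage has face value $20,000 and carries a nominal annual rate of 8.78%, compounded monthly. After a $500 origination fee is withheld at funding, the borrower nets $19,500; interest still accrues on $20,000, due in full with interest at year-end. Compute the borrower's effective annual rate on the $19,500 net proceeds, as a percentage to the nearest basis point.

Amount owed after one year: 20,000 × (1 + 0.0878/12)^12 = 20,000 × 1.091421 = $21,828.42.
Effective rate on net proceeds: 21,828.42 / 19,500 − 1 = 0.119406 = 11.94%.

11.94%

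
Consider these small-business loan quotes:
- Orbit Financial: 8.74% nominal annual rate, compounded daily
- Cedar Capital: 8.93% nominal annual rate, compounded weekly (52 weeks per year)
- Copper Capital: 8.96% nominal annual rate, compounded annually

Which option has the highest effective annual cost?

Cedar Capital

Orbit Financial: (1 + 0.0874/365)^365 − 1 = 9.132%
Cedar Capital: (1 + 0.0893/52)^52 − 1 = 9.332%
Copper Capital: compounded annually, EAR = 8.960%
The highest effective annual rate is Cedar Capital at 9.332%.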